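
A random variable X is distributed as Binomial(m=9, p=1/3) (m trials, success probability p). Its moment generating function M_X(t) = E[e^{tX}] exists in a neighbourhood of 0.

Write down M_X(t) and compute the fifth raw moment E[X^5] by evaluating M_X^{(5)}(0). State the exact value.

E[X^5] = d^5M/dt^5 |_{t=0} = 9227/9

M_X(t) = (e^(t)/3 + 2/3)^9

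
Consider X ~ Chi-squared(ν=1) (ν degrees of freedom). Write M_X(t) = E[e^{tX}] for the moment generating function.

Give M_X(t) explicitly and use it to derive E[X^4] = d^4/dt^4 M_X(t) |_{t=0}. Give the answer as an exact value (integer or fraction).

M_X(t) = 1/√(1 - 2*t)
dM/dt = -1/(2*t*√(1 - 2*t) - √(1 - 2*t))
d^2M/dt^2 = 3/(4*t^2*√(1 - 2*t) - 4*t*√(1 - 2*t) + √(1 - 2*t))
d^3M/dt^3 = -15/(8*t^3*√(1 - 2*t) - 12*t^2*√(1 - 2*t) + 6*t*√(1 - 2*t) - √(1 - 2*t))
d^4M/dt^4 = 105/(16*t^4*√(1 - 2*t) - 32*t^3*√(1 - 2*t) + 24*t^2*√(1 - 2*t) - 8*t*√(1 - 2*t) + √(1 - 2*t))

E[X^4] = d^4M/dt^4 |_{t=0} = 105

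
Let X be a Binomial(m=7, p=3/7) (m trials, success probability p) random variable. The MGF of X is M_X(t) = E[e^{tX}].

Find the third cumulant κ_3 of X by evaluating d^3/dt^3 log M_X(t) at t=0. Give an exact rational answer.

M_X(t) = (3*e^(t)/7 + 4/7)^7
K_X(t) = log M_X(t) = 7*log(3*e^(t)/7 + 4/7)
K^(3)(t) = (-252*e^(2*t) + 336*e^(t))/(27*e^(3*t) + 108*e^(2*t) + 144*e^(t) + 64)

κ_3 = K^(3)(0) = 12/49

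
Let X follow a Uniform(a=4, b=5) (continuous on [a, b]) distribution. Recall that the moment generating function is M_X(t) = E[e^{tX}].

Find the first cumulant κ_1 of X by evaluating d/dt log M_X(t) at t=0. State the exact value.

M_X(t) = (e^(5*t) - e^(4*t))/t
K_X(t) = log M_X(t) = -log(t) + log(e^(5*t) - e^(4*t))
D[K](t) = (5*t*e^(t) - 4*t - e^(t) + 1)/(t*e^(t) - t)

κ_1 = D[K](0) = 9/2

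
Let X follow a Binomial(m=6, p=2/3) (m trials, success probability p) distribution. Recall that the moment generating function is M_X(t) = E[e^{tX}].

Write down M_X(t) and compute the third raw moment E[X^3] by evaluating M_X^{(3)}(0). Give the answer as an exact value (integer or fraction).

E[X^3] = d^3M/dt^3 |_{t=0} = 716/9

M_X(t) = (2*e^(t)/3 + 1/3)^6
dM/dt = 128*e^(6*t)/243 + 320*e^(5*t)/243 + 320*e^(4*t)/243 + 160*e^(3*t)/243 + 40*e^(2*t)/243 + 4*e^(t)/243
d^2M/dt^2 = 256*e^(6*t)/81 + 1600*e^(5*t)/243 + 1280*e^(4*t)/243 + 160*e^(3*t)/81 + 80*e^(2*t)/243 + 4*e^(t)/243
d^3M/dt^3 = 512*e^(6*t)/27 + 8000*e^(5*t)/243 + 5120*e^(4*t)/243 + 160*e^(3*t)/27 + 160*e^(2*t)/243 + 4*e^(t)/243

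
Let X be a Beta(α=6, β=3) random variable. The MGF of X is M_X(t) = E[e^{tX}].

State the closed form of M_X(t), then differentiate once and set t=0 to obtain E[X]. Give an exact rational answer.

E[X] = M^(1)(0) = 2/3

M_X(t) = ₁F₁(6; 9; t)
M^(1)(t) = 2*₁F₁(7; 10; t)/3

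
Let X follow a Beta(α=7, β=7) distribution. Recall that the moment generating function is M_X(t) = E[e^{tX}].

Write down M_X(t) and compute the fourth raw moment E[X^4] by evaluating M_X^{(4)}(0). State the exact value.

E[X^4] = M^(4)(0) = 3/34

M_X(t) = ₁F₁(7; 14; t)
M^(4)(t) = 3*₁F₁(11; 18; t)/34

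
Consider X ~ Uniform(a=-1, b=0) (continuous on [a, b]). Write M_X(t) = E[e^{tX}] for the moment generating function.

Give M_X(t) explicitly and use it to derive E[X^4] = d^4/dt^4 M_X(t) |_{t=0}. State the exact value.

M_X(t) = (1 - e^(-t))/t
M′(t) = (t - e^(t) + 1)*e^(-t)/t^2
M′′(t) = (-t^2 - 2*t + 2*e^(t) - 2)*e^(-t)/t^3
M′′′(t) = (t^3 + 3*t^2 + 6*t - 6*e^(t) + 6)*e^(-t)/t^4
M′′′′(t) = (-t^4 - 4*t^3 - 12*t^2 - 24*t + 24*e^(t) - 24)*e^(-t)/t^5

E[X^4] = M′′′′(0) = 1/5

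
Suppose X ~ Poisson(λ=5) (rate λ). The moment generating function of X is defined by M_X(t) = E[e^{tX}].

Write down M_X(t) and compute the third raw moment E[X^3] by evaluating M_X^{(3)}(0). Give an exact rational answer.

M_X(t) = e^(5*e^(t) - 5)
dM/dt = 5*e^(-5)*e^(t)*e^(5*e^(t))
d^2M/dt^2 = (25*e^(2*t)*e^(5*e^(t)) + 5*e^(t)*e^(5*e^(t)))*e^(-5)
d^3M/dt^3 = (125*e^(3*t)*e^(5*e^(t)) + 75*e^(2*t)*e^(5*e^(t)) + 5*e^(t)*e^(5*e^(t)))*e^(-5)

E[X^3] = d^3M/dt^3 |_{t=0} = 205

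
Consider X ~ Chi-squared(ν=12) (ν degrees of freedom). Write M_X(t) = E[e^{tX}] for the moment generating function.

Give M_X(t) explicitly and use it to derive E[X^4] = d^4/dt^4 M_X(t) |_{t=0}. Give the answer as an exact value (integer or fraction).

E[X^4] = d^4M/dt^4 |_{t=0} = 48384

M_X(t) = (1 - 2*t)^(-6)
dM/dt = -12/(128*t^7 - 448*t^6 + 672*t^5 - 560*t^4 + 280*t^3 - 84*t^2 + 14*t - 1)
d^2M/dt^2 = 168/(256*t^8 - 1024*t^7 + 1792*t^6 - 1792*t^5 + 1120*t^4 - 448*t^3 + 112*t^2 - 16*t + 1)
d^3M/dt^3 = -2688/(512*t^9 - 2304*t^8 + 4608*t^7 - 5376*t^6 + 4032*t^5 - 2016*t^4 + 672*t^3 - 144*t^2 + 18*t - 1)
d^4M/dt^4 = 48384/(1024*t^10 - 5120*t^9 + 11520*t^8 - 15360*t^7 + 13440*t^6 - 8064*t^5 + 3360*t^4 - 960*t^3 + 180*t^2 - 20*t + 1)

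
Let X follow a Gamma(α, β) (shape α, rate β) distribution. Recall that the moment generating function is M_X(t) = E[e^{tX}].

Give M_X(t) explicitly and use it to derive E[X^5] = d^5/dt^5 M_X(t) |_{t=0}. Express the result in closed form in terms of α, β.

E[X^5] = M′′′′′(0) = α*(α^4 + 10*α^3 + 35*α^2 + 50*α + 24)/β^5

M_X(t) = (β/(β - t))^α
M′(t) = -α*β^α*(1/(β - t))^α/(-β + t)
M′′(t) = (α^2*β^α*(1/(β - t))^α + α*β^α*(1/(β - t))^α)/(β^2 - 2*β*t + t^2)
M′′′(t) = (-α^3*β^α*(1/(β - t))^α - 3*α^2*β^α*(1/(β - t))^α - 2*α*β^α*(1/(β - t))^α)/(-β^3 + 3*β^2*t - 3*β*t^2 + t^3)
M′′′′(t) = (α^4*β^α*(1/(β - t))^α + 6*α^3*β^α*(1/(β - t))^α + 11*α^2*β^α*(1/(β - t))^α + 6*α*β^α*(1/(β - t))^α)/(β^4 - 4*β^3*t + 6*β^2*t^2 - 4*β*t^3 + t^4)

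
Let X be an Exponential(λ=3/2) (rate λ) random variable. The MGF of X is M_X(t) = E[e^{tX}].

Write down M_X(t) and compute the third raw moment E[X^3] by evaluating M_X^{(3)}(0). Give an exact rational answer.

E[X^3] = M^(3)(0) = 16/9

M_X(t) = 3/(2*(3/2 - t))
M^(3)(t) = 144/(16*t^4 - 96*t^3 + 216*t^2 - 216*t + 81)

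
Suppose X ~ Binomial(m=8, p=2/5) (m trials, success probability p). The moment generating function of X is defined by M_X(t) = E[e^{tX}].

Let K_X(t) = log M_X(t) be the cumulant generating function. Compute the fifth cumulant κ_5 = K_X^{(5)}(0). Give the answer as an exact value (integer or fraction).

κ_5 = K^(5)(0) = -2256/3125

M_X(t) = (2*e^(t)/5 + 3/5)^8
K_X(t) = log M_X(t) = 8*log(2*e^(t)/5 + 3/5)
K^(5)(t) = (-384*e^(4*t) + 6336*e^(3*t) - 9504*e^(2*t) + 1296*e^(t))/(32*e^(5*t) + 240*e^(4*t) + 720*e^(3*t) + 1080*e^(2*t) + 810*e^(t) + 243)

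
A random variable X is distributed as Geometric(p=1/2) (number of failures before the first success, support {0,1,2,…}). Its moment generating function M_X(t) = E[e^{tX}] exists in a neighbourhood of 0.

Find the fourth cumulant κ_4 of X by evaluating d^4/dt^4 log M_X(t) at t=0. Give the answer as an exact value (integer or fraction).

M_X(t) = 1/(2*(1 - e^(t)/2))
K_X(t) = log M_X(t) = -log(1 - e^(t)/2) - log(2)
K′(t) = -e^(t)/(e^(t) - 2)
K′′(t) = 2*e^(t)/(e^(2*t) - 4*e^(t) + 4)
K′′′(t) = (-2*e^(2*t) - 4*e^(t))/(e^(3*t) - 6*e^(2*t) + 12*e^(t) - 8)
K′′′′(t) = (2*e^(3*t) + 16*e^(2*t) + 8*e^(t))/(e^(4*t) - 8*e^(3*t) + 24*e^(2*t) - 32*e^(t) + 16)

κ_4 = K′′′′(0) = 26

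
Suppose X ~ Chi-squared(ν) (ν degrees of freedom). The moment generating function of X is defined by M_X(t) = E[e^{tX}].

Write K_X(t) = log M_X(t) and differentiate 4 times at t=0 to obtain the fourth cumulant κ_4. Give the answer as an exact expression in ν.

κ_4 = K^(4)(0) = 48*ν

M_X(t) = (1 - 2*t)^(-ν/2)
K_X(t) = log M_X(t) = -ν*log(1 - 2*t)/2
K^(4)(t) = 48*ν/(16*t^4 - 32*t^3 + 24*t^2 - 8*t + 1)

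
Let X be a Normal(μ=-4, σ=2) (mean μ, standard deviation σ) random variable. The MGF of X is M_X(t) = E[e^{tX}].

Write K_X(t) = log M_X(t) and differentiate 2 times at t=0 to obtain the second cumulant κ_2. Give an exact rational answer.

M_X(t) = e^(2*t^2 - 4*t)
K_X(t) = log M_X(t) = 2*t^2 - 4*t
K^(2)(t) = 4

κ_2 = K^(2)(0) = 4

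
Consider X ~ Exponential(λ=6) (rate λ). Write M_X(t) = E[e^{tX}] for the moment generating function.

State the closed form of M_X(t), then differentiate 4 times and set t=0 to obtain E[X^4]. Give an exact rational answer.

M_X(t) = 6/(6 - t)
M^(4)(t) = -144/(t^5 - 30*t^4 + 360*t^3 - 2160*t^2 + 6480*t - 7776)

E[X^4] = M^(4)(0) = 1/54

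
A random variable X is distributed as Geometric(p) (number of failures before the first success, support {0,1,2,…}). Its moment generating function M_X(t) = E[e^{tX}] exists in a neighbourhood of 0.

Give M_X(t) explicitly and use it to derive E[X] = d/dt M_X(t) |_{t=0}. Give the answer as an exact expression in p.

E[X] = M^(1)(0) = (1 - p)/p

M_X(t) = p/(-(1 - p)*e^(t) + 1)
M^(1)(t) = (-p^2*e^(t) + p*e^(t))/(p^2*e^(2*t) - 2*p*e^(2*t) + 2*p*e^(t) + e^(2*t) - 2*e^(t) + 1)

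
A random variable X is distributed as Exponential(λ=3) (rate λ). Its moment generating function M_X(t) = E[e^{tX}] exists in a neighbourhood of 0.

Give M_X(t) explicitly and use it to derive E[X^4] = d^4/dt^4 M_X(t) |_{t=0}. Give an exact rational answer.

E[X^4] = M′′′′(0) = 8/27

M_X(t) = 3/(3 - t)
M′(t) = 3/(t^2 - 6*t + 9)
M′′(t) = -6/(t^3 - 9*t^2 + 27*t - 27)
M′′′(t) = 18/(t^4 - 12*t^3 + 54*t^2 - 108*t + 81)
M′′′′(t) = -72/(t^5 - 15*t^4 + 90*t^3 - 270*t^2 + 405*t - 243)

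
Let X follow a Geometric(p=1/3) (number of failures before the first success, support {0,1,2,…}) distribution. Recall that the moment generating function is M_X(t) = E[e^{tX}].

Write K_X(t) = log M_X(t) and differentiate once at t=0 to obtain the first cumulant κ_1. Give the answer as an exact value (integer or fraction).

M_X(t) = 1/(3*(1 - 2*e^(t)/3))
K_X(t) = log M_X(t) = -log(1 - 2*e^(t)/3) - log(3)
D[K](t) = -2*e^(t)/(2*e^(t) - 3)

κ_1 = D[K](0) = 2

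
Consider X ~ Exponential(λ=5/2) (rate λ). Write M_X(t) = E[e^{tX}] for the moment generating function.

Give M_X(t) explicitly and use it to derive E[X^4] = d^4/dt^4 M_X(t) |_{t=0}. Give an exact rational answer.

M_X(t) = 5/(2*(5/2 - t))
dM/dt = 10/(4*t^2 - 20*t + 25)
d^2M/dt^2 = -40/(8*t^3 - 60*t^2 + 150*t - 125)
d^3M/dt^3 = 240/(16*t^4 - 160*t^3 + 600*t^2 - 1000*t + 625)
d^4M/dt^4 = -1920/(32*t^5 - 400*t^4 + 2000*t^3 - 5000*t^2 + 6250*t - 3125)

E[X^4] = d^4M/dt^4 |_{t=0} = 384/625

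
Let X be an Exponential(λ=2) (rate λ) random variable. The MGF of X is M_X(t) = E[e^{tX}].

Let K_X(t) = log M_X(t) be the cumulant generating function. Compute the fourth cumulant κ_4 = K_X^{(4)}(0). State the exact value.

M_X(t) = 2/(2 - t)
K_X(t) = log M_X(t) = -log(2 - t) + log(2)
K^(4)(t) = 6/(t^4 - 8*t^3 + 24*t^2 - 32*t + 16)

κ_4 = K^(4)(0) = 3/8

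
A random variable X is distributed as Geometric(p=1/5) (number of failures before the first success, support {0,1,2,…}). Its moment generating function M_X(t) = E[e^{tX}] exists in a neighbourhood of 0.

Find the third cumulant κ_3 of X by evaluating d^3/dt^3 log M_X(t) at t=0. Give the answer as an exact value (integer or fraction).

M_X(t) = 1/(5*(1 - 4*e^(t)/5))
K_X(t) = log M_X(t) = -log(1 - 4*e^(t)/5) - log(5)
K^(3)(t) = (-80*e^(2*t) - 100*e^(t))/(64*e^(3*t) - 240*e^(2*t) + 300*e^(t) - 125)

κ_3 = K^(3)(0) = 180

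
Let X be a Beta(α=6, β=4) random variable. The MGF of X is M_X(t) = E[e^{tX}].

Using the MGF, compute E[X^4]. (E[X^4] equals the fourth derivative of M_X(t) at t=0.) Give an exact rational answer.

M_X(t) = ₁F₁(6; 10; t)
M′(t) = 3*₁F₁(7; 11; t)/5
M′′(t) = 21*₁F₁(8; 12; t)/55
M′′′(t) = 14*₁F₁(9; 13; t)/55
M′′′′(t) = 126*₁F₁(10; 14; t)/715

E[X^4] = M′′′′(0) = 126/715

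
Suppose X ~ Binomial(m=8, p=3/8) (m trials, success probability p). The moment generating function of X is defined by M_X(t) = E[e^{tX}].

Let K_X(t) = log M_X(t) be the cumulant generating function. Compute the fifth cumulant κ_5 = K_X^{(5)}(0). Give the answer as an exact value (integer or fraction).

κ_5 = K^(5)(0) = -435/512

M_X(t) = (3*e^(t)/8 + 5/8)^8
K_X(t) = log M_X(t) = 8*log(3*e^(t)/8 + 5/8)
K^(5)(t) = (-3240*e^(4*t) + 59400*e^(3*t) - 99000*e^(2*t) + 15000*e^(t))/(243*e^(5*t) + 2025*e^(4*t) + 6750*e^(3*t) + 11250*e^(2*t) + 9375*e^(t) + 3125)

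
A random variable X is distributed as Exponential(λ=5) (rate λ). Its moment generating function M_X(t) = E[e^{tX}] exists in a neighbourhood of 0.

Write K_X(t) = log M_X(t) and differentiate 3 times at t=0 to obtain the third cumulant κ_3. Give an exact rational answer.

κ_3 = d^3K/dt^3 |_{t=0} = 2/125

M_X(t) = 5/(5 - t)
K_X(t) = log M_X(t) = -log(5 - t) + log(5)
dK/dt = -1/(t - 5)
d^2K/dt^2 = 1/(t^2 - 10*t + 25)
d^3K/dt^3 = -2/(t^3 - 15*t^2 + 75*t - 125)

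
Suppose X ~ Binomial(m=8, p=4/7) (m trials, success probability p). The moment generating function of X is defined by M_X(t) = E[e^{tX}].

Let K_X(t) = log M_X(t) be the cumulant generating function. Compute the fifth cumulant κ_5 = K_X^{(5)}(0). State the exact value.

κ_5 = K′′′′′(0) = 9120/16807

M_X(t) = (4*e^(t)/7 + 3/7)^8
K_X(t) = log M_X(t) = 8*log(4*e^(t)/7 + 3/7)
K′(t) = 32*e^(t)/(4*e^(t) + 3)
K′′(t) = 96*e^(t)/(16*e^(2*t) + 24*e^(t) + 9)
K′′′(t) = (-384*e^(2*t) + 288*e^(t))/(64*e^(3*t) + 144*e^(2*t) + 108*e^(t) + 27)
K′′′′(t) = (1536*e^(3*t) - 4608*e^(2*t) + 864*e^(t))/(256*e^(4*t) + 768*e^(3*t) + 864*e^(2*t) + 432*e^(t) + 81)
K′′′′′(t) = (-6144*e^(4*t) + 50688*e^(3*t) - 38016*e^(2*t) + 2592*e^(t))/(1024*e^(5*t) + 3840*e^(4*t) + 5760*e^(3*t) + 4320*e^(2*t) + 1620*e^(t) + 243)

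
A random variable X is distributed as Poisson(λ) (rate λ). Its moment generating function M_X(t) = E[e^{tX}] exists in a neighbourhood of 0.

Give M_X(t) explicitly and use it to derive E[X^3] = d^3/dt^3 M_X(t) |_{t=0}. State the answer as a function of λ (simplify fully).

M_X(t) = e^(λ*(e^(t) - 1))
dM/dt = λ*e^(-λ)*e^(t)*e^(λ*e^(t))
d^2M/dt^2 = (λ^2*e^(2*t)*e^(λ*e^(t)) + λ*e^(t)*e^(λ*e^(t)))*e^(-λ)
d^3M/dt^3 = (λ^3*e^(3*t)*e^(λ*e^(t)) + 3*λ^2*e^(2*t)*e^(λ*e^(t)) + λ*e^(t)*e^(λ*e^(t)))*e^(-λ)

E[X^3] = d^3M/dt^3 |_{t=0} = λ*(λ^2 + 3*λ + 1)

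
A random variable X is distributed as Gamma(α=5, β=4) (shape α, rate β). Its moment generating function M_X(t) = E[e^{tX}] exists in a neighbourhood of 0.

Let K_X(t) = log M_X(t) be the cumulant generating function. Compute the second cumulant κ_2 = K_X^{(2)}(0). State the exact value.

M_X(t) = 1024/(4 - t)^5
K_X(t) = log M_X(t) = -5*log(4 - t) + 10*log(2)
K′(t) = -5/(t - 4)
K′′(t) = 5/(t^2 - 8*t + 16)

κ_2 = K′′(0) = 5/16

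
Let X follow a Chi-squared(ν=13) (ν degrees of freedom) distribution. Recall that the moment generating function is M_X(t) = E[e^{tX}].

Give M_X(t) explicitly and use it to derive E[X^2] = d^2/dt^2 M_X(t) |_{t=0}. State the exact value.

M_X(t) = (1 - 2*t)^(-13/2)
dM/dt = -13/(128*t^7*√(1 - 2*t) - 448*t^6*√(1 - 2*t) + 672*t^5*√(1 - 2*t) - 560*t^4*√(1 - 2*t) + 280*t^3*√(1 - 2*t) - 84*t^2*√(1 - 2*t) + 14*t*√(1 - 2*t) - √(1 - 2*t))

E[X^2] = d^2M/dt^2 |_{t=0} = 195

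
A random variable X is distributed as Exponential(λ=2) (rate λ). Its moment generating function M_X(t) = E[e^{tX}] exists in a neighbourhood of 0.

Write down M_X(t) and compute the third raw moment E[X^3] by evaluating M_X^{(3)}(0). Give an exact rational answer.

M_X(t) = 2/(2 - t)
M′(t) = 2/(t^2 - 4*t + 4)
M′′(t) = -4/(t^3 - 6*t^2 + 12*t - 8)
M′′′(t) = 12/(t^4 - 8*t^3 + 24*t^2 - 32*t + 16)

E[X^3] = M′′′(0) = 3/4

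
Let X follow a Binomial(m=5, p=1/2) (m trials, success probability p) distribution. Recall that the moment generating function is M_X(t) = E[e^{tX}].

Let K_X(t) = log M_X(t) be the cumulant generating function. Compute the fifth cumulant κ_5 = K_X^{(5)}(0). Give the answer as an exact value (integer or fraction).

M_X(t) = (e^(t)/2 + 1/2)^5
K_X(t) = log M_X(t) = 5*log(e^(t)/2 + 1/2)
dK/dt = 5*e^(t)/(e^(t) + 1)
d^2K/dt^2 = 5*e^(t)/(e^(2*t) + 2*e^(t) + 1)
d^3K/dt^3 = (-5*e^(2*t) + 5*e^(t))/(e^(3*t) + 3*e^(2*t) + 3*e^(t) + 1)
d^4K/dt^4 = (5*e^(3*t) - 20*e^(2*t) + 5*e^(t))/(e^(4*t) + 4*e^(3*t) + 6*e^(2*t) + 4*e^(t) + 1)
d^5K/dt^5 = (-5*e^(4*t) + 55*e^(3*t) - 55*e^(2*t) + 5*e^(t))/(e^(5*t) + 5*e^(4*t) + 10*e^(3*t) + 10*e^(2*t) + 5*e^(t) + 1)

κ_5 = d^5K/dt^5 |_{t=0} = 0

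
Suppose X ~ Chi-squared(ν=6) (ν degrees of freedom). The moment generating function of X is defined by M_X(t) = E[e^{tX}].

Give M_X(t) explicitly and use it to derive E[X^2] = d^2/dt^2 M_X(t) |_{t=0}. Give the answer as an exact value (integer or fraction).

M_X(t) = (1 - 2*t)^(-3)
M′(t) = 6/(16*t^4 - 32*t^3 + 24*t^2 - 8*t + 1)
M′′(t) = -48/(32*t^5 - 80*t^4 + 80*t^3 - 40*t^2 + 10*t - 1)

E[X^2] = M′′(0) = 48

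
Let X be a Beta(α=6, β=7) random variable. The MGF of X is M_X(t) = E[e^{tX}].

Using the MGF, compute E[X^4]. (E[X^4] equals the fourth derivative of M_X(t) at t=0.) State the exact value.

M_X(t) = ₁F₁(6; 13; t)
M′(t) = 6*₁F₁(7; 14; t)/13
M′′(t) = 3*₁F₁(8; 15; t)/13
M′′′(t) = 8*₁F₁(9; 16; t)/65
M′′′′(t) = 9*₁F₁(10; 17; t)/130

E[X^4] = M′′′′(0) = 9/130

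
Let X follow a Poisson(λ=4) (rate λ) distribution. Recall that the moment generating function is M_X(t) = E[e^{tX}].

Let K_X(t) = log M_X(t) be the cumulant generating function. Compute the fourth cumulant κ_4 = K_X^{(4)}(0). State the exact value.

κ_4 = d^4K/dt^4 |_{t=0} = 4

M_X(t) = e^(4*e^(t) - 4)
K_X(t) = log M_X(t) = 4*e^(t) - 4
dK/dt = 4*e^(t)
d^2K/dt^2 = 4*e^(t)
d^3K/dt^3 = 4*e^(t)
d^4K/dt^4 = 4*e^(t)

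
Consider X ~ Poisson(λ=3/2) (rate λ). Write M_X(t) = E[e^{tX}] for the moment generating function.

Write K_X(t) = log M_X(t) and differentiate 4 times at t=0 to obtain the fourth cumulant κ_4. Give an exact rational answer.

κ_4 = K′′′′(0) = 3/2

M_X(t) = e^(3*e^(t)/2 - 3/2)
K_X(t) = log M_X(t) = 3*e^(t)/2 - 3/2
K′(t) = 3*e^(t)/2
K′′(t) = 3*e^(t)/2
K′′′(t) = 3*e^(t)/2
K′′′′(t) = 3*e^(t)/2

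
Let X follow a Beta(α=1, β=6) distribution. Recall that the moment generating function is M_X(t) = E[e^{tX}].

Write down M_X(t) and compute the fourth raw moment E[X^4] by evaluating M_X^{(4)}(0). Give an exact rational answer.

M_X(t) = ₁F₁(1; 7; t)
M′(t) = ₁F₁(2; 8; t)/7
M′′(t) = ₁F₁(3; 9; t)/28
M′′′(t) = ₁F₁(4; 10; t)/84
M′′′′(t) = ₁F₁(5; 11; t)/210

E[X^4] = M′′′′(0) = 1/210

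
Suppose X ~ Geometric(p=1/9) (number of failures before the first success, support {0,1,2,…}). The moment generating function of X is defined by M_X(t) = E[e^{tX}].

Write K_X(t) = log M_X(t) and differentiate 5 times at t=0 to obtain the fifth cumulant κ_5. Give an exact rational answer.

M_X(t) = 1/(9*(1 - 8*e^(t)/9))
K_X(t) = log M_X(t) = -log(1 - 8*e^(t)/9) - 2*log(3)
D^5[K](t) = (-36864*e^(4*t) - 456192*e^(3*t) - 513216*e^(2*t) - 52488*e^(t))/(32768*e^(5*t) - 184320*e^(4*t) + 414720*e^(3*t) - 466560*e^(2*t) + 262440*e^(t) - 59049)

κ_5 = D^5[K](0) = 1058760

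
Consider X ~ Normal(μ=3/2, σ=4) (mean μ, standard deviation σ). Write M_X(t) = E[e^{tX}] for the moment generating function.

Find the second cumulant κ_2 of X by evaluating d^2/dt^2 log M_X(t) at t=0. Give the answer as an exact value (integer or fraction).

M_X(t) = e^(8*t^2 + 3*t/2)
K_X(t) = log M_X(t) = 8*t^2 + 3*t/2
D^2[K](t) = 16

κ_2 = D^2[K](0) = 16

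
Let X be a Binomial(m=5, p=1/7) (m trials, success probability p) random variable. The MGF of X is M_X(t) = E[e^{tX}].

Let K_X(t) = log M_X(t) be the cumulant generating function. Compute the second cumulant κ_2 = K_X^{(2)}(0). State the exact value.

κ_2 = K^(2)(0) = 30/49

M_X(t) = (e^(t)/7 + 6/7)^5
K_X(t) = log M_X(t) = 5*log(e^(t)/7 + 6/7)
K^(2)(t) = 30*e^(t)/(e^(2*t) + 12*e^(t) + 36)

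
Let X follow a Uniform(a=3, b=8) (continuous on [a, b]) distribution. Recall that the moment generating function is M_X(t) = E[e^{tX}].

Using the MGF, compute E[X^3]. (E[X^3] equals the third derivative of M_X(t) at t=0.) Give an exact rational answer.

E[X^3] = D^3[M](0) = 803/4

M_X(t) = (e^(8*t) - e^(3*t))/(5*t)
D^3[M](t) = (512*t^3*e^(8*t) - 27*t^3*e^(3*t) - 192*t^2*e^(8*t) + 27*t^2*e^(3*t) + 48*t*e^(8*t) - 18*t*e^(3*t) - 6*e^(8*t) + 6*e^(3*t))/(5*t^4)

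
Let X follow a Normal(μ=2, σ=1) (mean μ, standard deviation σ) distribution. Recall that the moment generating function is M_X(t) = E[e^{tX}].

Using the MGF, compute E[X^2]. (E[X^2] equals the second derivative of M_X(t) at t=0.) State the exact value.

M_X(t) = e^(t^2/2 + 2*t)
dM/dt = t*e^(2*t)*e^(t^2/2) + 2*e^(2*t)*e^(t^2/2)
d^2M/dt^2 = t^2*e^(2*t)*e^(t^2/2) + 4*t*e^(2*t)*e^(t^2/2) + 5*e^(2*t)*e^(t^2/2)

E[X^2] = d^2M/dt^2 |_{t=0} = 5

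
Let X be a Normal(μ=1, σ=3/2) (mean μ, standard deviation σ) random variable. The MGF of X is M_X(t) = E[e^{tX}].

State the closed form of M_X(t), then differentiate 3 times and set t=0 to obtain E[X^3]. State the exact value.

E[X^3] = M^(3)(0) = 31/4

M_X(t) = e^(9*t^2/8 + t)
M^(3)(t) = 729*t^3*e^(t)*e^(9*t^2/8)/64 + 243*t^2*e^(t)*e^(9*t^2/8)/16 + 351*t*e^(t)*e^(9*t^2/8)/16 + 31*e^(t)*e^(9*t^2/8)/4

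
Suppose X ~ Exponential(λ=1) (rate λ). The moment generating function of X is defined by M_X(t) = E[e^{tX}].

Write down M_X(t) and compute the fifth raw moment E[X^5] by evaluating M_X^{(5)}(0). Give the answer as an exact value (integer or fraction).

E[X^5] = M′′′′′(0) = 120

M_X(t) = 1/(1 - t)
M′(t) = 1/(t^2 - 2*t + 1)
M′′(t) = -2/(t^3 - 3*t^2 + 3*t - 1)
M′′′(t) = 6/(t^4 - 4*t^3 + 6*t^2 - 4*t + 1)
M′′′′(t) = -24/(t^5 - 5*t^4 + 10*t^3 - 10*t^2 + 5*t - 1)
M′′′′′(t) = 120/(t^6 - 6*t^5 + 15*t^4 - 20*t^3 + 15*t^2 - 6*t + 1)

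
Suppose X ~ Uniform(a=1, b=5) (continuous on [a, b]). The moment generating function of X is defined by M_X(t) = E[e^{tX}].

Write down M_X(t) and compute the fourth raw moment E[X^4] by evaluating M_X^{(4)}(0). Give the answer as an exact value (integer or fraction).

M_X(t) = (e^(5*t) - e^(t))/(4*t)
D^4[M](t) = (625*t^4*e^(5*t) - t^4*e^(t) - 500*t^3*e^(5*t) + 4*t^3*e^(t) + 300*t^2*e^(5*t) - 12*t^2*e^(t) - 120*t*e^(5*t) + 24*t*e^(t) + 24*e^(5*t) - 24*e^(t))/(4*t^5)

E[X^4] = D^4[M](0) = 781/5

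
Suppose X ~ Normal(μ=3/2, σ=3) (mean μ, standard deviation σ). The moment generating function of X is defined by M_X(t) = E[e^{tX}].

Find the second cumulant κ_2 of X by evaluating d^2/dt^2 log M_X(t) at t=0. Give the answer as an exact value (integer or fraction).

M_X(t) = e^(9*t^2/2 + 3*t/2)
K_X(t) = log M_X(t) = 9*t^2/2 + 3*t/2
K′(t) = 9*t + 3/2
K′′(t) = 9

κ_2 = K′′(0) = 9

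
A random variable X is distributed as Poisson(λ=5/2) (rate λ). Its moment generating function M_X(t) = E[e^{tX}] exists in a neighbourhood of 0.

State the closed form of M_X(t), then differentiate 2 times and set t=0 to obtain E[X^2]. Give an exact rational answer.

E[X^2] = M^(2)(0) = 35/4

M_X(t) = e^(5*e^(t)/2 - 5/2)
M^(2)(t) = (25*e^(2*t)*e^(5*e^(t)/2) + 10*e^(t)*e^(5*e^(t)/2))*e^(-5/2)/4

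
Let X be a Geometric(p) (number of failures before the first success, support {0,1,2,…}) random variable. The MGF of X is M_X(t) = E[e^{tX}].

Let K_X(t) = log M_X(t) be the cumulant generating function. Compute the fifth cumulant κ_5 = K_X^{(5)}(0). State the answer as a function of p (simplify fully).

M_X(t) = p/(-(1 - p)*e^(t) + 1)
K_X(t) = log M_X(t) = log(p) - log(-(1 - p)*e^(t) + 1)

κ_5 = K^(5)(0) = (p^4 - 15*p^3 + 50*p^2 - 60*p + 24)/p^5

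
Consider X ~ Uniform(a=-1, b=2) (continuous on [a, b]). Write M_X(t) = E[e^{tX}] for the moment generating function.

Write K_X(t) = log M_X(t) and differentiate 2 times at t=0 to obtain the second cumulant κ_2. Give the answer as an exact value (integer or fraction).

κ_2 = d^2K/dt^2 |_{t=0} = 3/4

M_X(t) = (e^(2*t) - e^(-t))/(3*t)
K_X(t) = log M_X(t) = -log(t) + log(e^(2*t) - e^(-t)) - log(3)
dK/dt = (2*t*e^(3*t) + t - e^(3*t) + 1)/(t*e^(3*t) - t)
d^2K/dt^2 = (-9*t^2*e^(3*t) + e^(6*t) - 2*e^(3*t) + 1)/(t^2*e^(6*t) - 2*t^2*e^(3*t) + t^2)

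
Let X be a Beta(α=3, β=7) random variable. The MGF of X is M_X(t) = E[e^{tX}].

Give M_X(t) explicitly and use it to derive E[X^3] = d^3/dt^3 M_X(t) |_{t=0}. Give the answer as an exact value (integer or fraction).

E[X^3] = M′′′(0) = 1/22

M_X(t) = ₁F₁(3; 10; t)
M′(t) = 3*₁F₁(4; 11; t)/10
M′′(t) = 6*₁F₁(5; 12; t)/55
M′′′(t) = ₁F₁(6; 13; t)/22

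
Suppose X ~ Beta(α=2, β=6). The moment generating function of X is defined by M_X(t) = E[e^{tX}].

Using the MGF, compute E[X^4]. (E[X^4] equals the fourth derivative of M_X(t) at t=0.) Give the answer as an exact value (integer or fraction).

M_X(t) = ₁F₁(2; 8; t)
D^4[M](t) = ₁F₁(6; 12; t)/66

E[X^4] = D^4[M](0) = 1/66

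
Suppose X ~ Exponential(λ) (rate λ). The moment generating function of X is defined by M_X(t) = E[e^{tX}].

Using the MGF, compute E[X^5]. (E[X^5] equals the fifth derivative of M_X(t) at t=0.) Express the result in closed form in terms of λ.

E[X^5] = d^5M/dt^5 |_{t=0} = 120/λ^5

M_X(t) = λ/(λ - t)
dM/dt = λ/(λ^2 - 2*λ*t + t^2)
d^2M/dt^2 = -2*λ/(-λ^3 + 3*λ^2*t - 3*λ*t^2 + t^3)
d^3M/dt^3 = 6*λ/(λ^4 - 4*λ^3*t + 6*λ^2*t^2 - 4*λ*t^3 + t^4)
d^4M/dt^4 = -24*λ/(-λ^5 + 5*λ^4*t - 10*λ^3*t^2 + 10*λ^2*t^3 - 5*λ*t^4 + t^5)
d^5M/dt^5 = 120*λ/(λ^6 - 6*λ^5*t + 15*λ^4*t^2 - 20*λ^3*t^3 + 15*λ^2*t^4 - 6*λ*t^5 + t^6)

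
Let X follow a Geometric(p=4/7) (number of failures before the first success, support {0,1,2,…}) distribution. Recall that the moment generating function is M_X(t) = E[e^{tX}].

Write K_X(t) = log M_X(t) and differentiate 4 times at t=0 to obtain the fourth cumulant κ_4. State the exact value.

M_X(t) = 4/(7*(1 - 3*e^(t)/7))
K_X(t) = log M_X(t) = -log(1 - 3*e^(t)/7) - log(7) + 2*log(2)
dK/dt = -3*e^(t)/(3*e^(t) - 7)
d^2K/dt^2 = 21*e^(t)/(9*e^(2*t) - 42*e^(t) + 49)
d^3K/dt^3 = (-63*e^(2*t) - 147*e^(t))/(27*e^(3*t) - 189*e^(2*t) + 441*e^(t) - 343)
d^4K/dt^4 = (189*e^(3*t) + 1764*e^(2*t) + 1029*e^(t))/(81*e^(4*t) - 756*e^(3*t) + 2646*e^(2*t) - 4116*e^(t) + 2401)

κ_4 = d^4K/dt^4 |_{t=0} = 1491/128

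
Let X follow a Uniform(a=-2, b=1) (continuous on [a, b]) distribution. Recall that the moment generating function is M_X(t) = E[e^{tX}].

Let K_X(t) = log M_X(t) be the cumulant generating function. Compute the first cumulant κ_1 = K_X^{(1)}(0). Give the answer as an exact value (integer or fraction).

M_X(t) = (e^(t) - e^(-2*t))/(3*t)
K_X(t) = log M_X(t) = -log(t) + log(e^(t) - e^(-2*t)) - log(3)
dK/dt = (t*e^(3*t) + 2*t - e^(3*t) + 1)/(t*e^(3*t) - t)

κ_1 = dK/dt |_{t=0} = -1/2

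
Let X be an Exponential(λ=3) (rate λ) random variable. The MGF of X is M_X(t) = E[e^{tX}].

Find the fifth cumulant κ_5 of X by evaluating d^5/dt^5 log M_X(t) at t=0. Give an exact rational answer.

κ_5 = d^5K/dt^5 |_{t=0} = 8/81

M_X(t) = 3/(3 - t)
K_X(t) = log M_X(t) = -log(3 - t) + log(3)
dK/dt = -1/(t - 3)
d^2K/dt^2 = 1/(t^2 - 6*t + 9)
d^3K/dt^3 = -2/(t^3 - 9*t^2 + 27*t - 27)
d^4K/dt^4 = 6/(t^4 - 12*t^3 + 54*t^2 - 108*t + 81)
d^5K/dt^5 = -24/(t^5 - 15*t^4 + 90*t^3 - 270*t^2 + 405*t - 243)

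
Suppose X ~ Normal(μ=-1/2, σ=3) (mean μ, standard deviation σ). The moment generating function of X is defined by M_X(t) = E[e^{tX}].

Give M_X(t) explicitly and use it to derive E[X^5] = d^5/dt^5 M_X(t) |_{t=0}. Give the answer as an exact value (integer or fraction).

E[X^5] = M′′′′′(0) = -19801/32

M_X(t) = e^(9*t^2/2 - t/2)
M′(t) = 9*t*e^(-t/2)*e^(9*t^2/2) - e^(-t/2)*e^(9*t^2/2)/2
M′′(t) = (324*t^2*e^(9*t^2/2) - 36*t*e^(9*t^2/2) + 37*e^(9*t^2/2))*e^(-t/2)/4
M′′′(t) = (5832*t^3*e^(9*t^2/2) - 972*t^2*e^(9*t^2/2) + 1998*t*e^(9*t^2/2) - 109*e^(9*t^2/2))*e^(-t/2)/8
M′′′′(t) = (104976*t^4*e^(9*t^2/2) - 23328*t^3*e^(9*t^2/2) + 71928*t^2*e^(9*t^2/2) - 7848*t*e^(9*t^2/2) + 4105*e^(9*t^2/2))*e^(-t/2)/16
M′′′′′(t) = (1889568*t^5*e^(9*t^2/2) - 524880*t^4*e^(9*t^2/2) + 2157840*t^3*e^(9*t^2/2) - 353160*t^2*e^(9*t^2/2) + 369450*t*e^(9*t^2/2) - 19801*e^(9*t^2/2))*e^(-t/2)/32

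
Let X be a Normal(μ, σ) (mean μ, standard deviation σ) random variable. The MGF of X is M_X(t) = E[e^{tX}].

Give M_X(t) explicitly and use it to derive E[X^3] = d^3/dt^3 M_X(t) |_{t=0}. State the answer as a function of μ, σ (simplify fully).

M_X(t) = e^(μ*t + σ^2*t^2/2)
M′(t) = μ*e^(μ*t)*e^(σ^2*t^2/2) + σ^2*t*e^(μ*t)*e^(σ^2*t^2/2)
M′′(t) = μ^2*e^(μ*t)*e^(σ^2*t^2/2) + 2*μ*σ^2*t*e^(μ*t)*e^(σ^2*t^2/2) + σ^4*t^2*e^(μ*t)*e^(σ^2*t^2/2) + σ^2*e^(μ*t)*e^(σ^2*t^2/2)

E[X^3] = M′′′(0) = μ*(μ^2 + 3*σ^2)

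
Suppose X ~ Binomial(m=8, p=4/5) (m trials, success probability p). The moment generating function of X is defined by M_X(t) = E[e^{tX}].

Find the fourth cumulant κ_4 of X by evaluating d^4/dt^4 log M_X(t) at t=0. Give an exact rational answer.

M_X(t) = (4*e^(t)/5 + 1/5)^8
K_X(t) = log M_X(t) = 8*log(4*e^(t)/5 + 1/5)
dK/dt = 32*e^(t)/(4*e^(t) + 1)
d^2K/dt^2 = 32*e^(t)/(16*e^(2*t) + 8*e^(t) + 1)
d^3K/dt^3 = (-128*e^(2*t) + 32*e^(t))/(64*e^(3*t) + 48*e^(2*t) + 12*e^(t) + 1)
d^4K/dt^4 = (512*e^(3*t) - 512*e^(2*t) + 32*e^(t))/(256*e^(4*t) + 256*e^(3*t) + 96*e^(2*t) + 16*e^(t) + 1)

κ_4 = d^4K/dt^4 |_{t=0} = 32/625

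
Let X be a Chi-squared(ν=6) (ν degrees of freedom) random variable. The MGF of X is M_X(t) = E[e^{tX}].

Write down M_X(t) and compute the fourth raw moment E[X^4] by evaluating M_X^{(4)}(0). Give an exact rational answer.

E[X^4] = d^4M/dt^4 |_{t=0} = 5760

M_X(t) = (1 - 2*t)^(-3)
dM/dt = 6/(16*t^4 - 32*t^3 + 24*t^2 - 8*t + 1)
d^2M/dt^2 = -48/(32*t^5 - 80*t^4 + 80*t^3 - 40*t^2 + 10*t - 1)
d^3M/dt^3 = 480/(64*t^6 - 192*t^5 + 240*t^4 - 160*t^3 + 60*t^2 - 12*t + 1)
d^4M/dt^4 = -5760/(128*t^7 - 448*t^6 + 672*t^5 - 560*t^4 + 280*t^3 - 84*t^2 + 14*t - 1)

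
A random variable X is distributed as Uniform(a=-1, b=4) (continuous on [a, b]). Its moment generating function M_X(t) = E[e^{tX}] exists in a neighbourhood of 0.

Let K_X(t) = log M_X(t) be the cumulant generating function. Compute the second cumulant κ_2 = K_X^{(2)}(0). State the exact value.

κ_2 = D^2[K](0) = 25/12

M_X(t) = (e^(4*t) - e^(-t))/(5*t)
K_X(t) = log M_X(t) = -log(t) + log(e^(4*t) - e^(-t)) - log(5)
D^2[K](t) = (-25*t^2*e^(5*t) + e^(10*t) - 2*e^(5*t) + 1)/(t^2*e^(10*t) - 2*t^2*e^(5*t) + t^2)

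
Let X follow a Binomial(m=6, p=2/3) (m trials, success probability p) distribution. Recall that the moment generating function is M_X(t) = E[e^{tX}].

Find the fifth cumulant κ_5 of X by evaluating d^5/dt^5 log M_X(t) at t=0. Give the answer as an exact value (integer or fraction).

M_X(t) = (2*e^(t)/3 + 1/3)^6
K_X(t) = log M_X(t) = 6*log(2*e^(t)/3 + 1/3)
K′(t) = 12*e^(t)/(2*e^(t) + 1)
K′′(t) = 12*e^(t)/(4*e^(2*t) + 4*e^(t) + 1)
K′′′(t) = (-24*e^(2*t) + 12*e^(t))/(8*e^(3*t) + 12*e^(2*t) + 6*e^(t) + 1)
K′′′′(t) = (48*e^(3*t) - 96*e^(2*t) + 12*e^(t))/(16*e^(4*t) + 32*e^(3*t) + 24*e^(2*t) + 8*e^(t) + 1)
K′′′′′(t) = (-96*e^(4*t) + 528*e^(3*t) - 264*e^(2*t) + 12*e^(t))/(32*e^(5*t) + 80*e^(4*t) + 80*e^(3*t) + 40*e^(2*t) + 10*e^(t) + 1)

κ_5 = K′′′′′(0) = 20/27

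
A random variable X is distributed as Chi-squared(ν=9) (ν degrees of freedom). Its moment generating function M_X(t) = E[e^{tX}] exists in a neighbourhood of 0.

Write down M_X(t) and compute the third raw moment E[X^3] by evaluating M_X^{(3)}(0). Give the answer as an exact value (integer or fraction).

M_X(t) = (1 - 2*t)^(-9/2)

E[X^3] = M^(3)(0) = 1287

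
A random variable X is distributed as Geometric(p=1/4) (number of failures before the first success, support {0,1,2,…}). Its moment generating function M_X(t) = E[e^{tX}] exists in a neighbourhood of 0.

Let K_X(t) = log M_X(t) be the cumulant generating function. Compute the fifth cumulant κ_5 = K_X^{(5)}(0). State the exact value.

M_X(t) = 1/(4*(1 - 3*e^(t)/4))
K_X(t) = log M_X(t) = -log(1 - 3*e^(t)/4) - 2*log(2)
K^(5)(t) = (-324*e^(4*t) - 4752*e^(3*t) - 6336*e^(2*t) - 768*e^(t))/(243*e^(5*t) - 1620*e^(4*t) + 4320*e^(3*t) - 5760*e^(2*t) + 3840*e^(t) - 1024)

κ_5 = K^(5)(0) = 12180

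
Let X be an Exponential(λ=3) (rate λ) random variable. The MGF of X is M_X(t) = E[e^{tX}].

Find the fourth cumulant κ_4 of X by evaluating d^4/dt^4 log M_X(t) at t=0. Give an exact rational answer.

M_X(t) = 3/(3 - t)
K_X(t) = log M_X(t) = -log(3 - t) + log(3)
K^(4)(t) = 6/(t^4 - 12*t^3 + 54*t^2 - 108*t + 81)

κ_4 = K^(4)(0) = 2/27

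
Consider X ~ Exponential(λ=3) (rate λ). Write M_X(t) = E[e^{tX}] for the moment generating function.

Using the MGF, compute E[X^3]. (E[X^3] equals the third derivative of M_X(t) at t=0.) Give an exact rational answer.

M_X(t) = 3/(3 - t)
D^3[M](t) = 18/(t^4 - 12*t^3 + 54*t^2 - 108*t + 81)

E[X^3] = D^3[M](0) = 2/9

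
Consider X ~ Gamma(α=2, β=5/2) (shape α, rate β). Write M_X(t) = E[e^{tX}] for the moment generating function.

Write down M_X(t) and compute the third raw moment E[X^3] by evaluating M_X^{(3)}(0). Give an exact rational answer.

M_X(t) = 25/(4*(5/2 - t)^2)
M′(t) = -100/(8*t^3 - 60*t^2 + 150*t - 125)
M′′(t) = 600/(16*t^4 - 160*t^3 + 600*t^2 - 1000*t + 625)
M′′′(t) = -4800/(32*t^5 - 400*t^4 + 2000*t^3 - 5000*t^2 + 6250*t - 3125)

E[X^3] = M′′′(0) = 192/125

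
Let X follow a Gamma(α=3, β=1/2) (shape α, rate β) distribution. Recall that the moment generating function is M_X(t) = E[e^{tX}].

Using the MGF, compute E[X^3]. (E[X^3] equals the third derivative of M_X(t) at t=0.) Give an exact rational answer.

E[X^3] = M^(3)(0) = 480

M_X(t) = 1/(8*(1/2 - t)^3)
M^(3)(t) = 480/(64*t^6 - 192*t^5 + 240*t^4 - 160*t^3 + 60*t^2 - 12*t + 1)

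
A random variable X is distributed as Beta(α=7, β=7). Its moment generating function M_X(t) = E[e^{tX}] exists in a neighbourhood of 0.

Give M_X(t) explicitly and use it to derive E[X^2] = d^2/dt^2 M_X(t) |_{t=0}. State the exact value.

E[X^2] = M^(2)(0) = 4/15

M_X(t) = ₁F₁(7; 14; t)
M^(2)(t) = 4*₁F₁(9; 16; t)/15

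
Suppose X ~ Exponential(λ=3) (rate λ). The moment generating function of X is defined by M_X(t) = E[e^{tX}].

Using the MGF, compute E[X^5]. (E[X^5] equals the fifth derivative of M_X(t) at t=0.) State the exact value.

M_X(t) = 3/(3 - t)
M′(t) = 3/(t^2 - 6*t + 9)
M′′(t) = -6/(t^3 - 9*t^2 + 27*t - 27)
M′′′(t) = 18/(t^4 - 12*t^3 + 54*t^2 - 108*t + 81)
M′′′′(t) = -72/(t^5 - 15*t^4 + 90*t^3 - 270*t^2 + 405*t - 243)
M′′′′′(t) = 360/(t^6 - 18*t^5 + 135*t^4 - 540*t^3 + 1215*t^2 - 1458*t + 729)

E[X^5] = M′′′′′(0) = 40/81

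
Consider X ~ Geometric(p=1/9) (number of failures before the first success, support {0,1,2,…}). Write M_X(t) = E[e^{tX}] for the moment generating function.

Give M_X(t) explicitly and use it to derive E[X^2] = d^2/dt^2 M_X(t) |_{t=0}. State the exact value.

M_X(t) = 1/(9*(1 - 8*e^(t)/9))
M′(t) = 8*e^(t)/(64*e^(2*t) - 144*e^(t) + 81)
M′′(t) = (-64*e^(2*t) - 72*e^(t))/(512*e^(3*t) - 1728*e^(2*t) + 1944*e^(t) - 729)

E[X^2] = M′′(0) = 136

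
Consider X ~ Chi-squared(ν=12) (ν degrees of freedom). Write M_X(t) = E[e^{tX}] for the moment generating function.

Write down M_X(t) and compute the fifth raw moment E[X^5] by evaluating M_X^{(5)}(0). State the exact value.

M_X(t) = (1 - 2*t)^(-6)
M′(t) = -12/(128*t^7 - 448*t^6 + 672*t^5 - 560*t^4 + 280*t^3 - 84*t^2 + 14*t - 1)
M′′(t) = 168/(256*t^8 - 1024*t^7 + 1792*t^6 - 1792*t^5 + 1120*t^4 - 448*t^3 + 112*t^2 - 16*t + 1)
M′′′(t) = -2688/(512*t^9 - 2304*t^8 + 4608*t^7 - 5376*t^6 + 4032*t^5 - 2016*t^4 + 672*t^3 - 144*t^2 + 18*t - 1)
M′′′′(t) = 48384/(1024*t^10 - 5120*t^9 + 11520*t^8 - 15360*t^7 + 13440*t^6 - 8064*t^5 + 3360*t^4 - 960*t^3 + 180*t^2 - 20*t + 1)
M′′′′′(t) = -967680/(2048*t^11 - 11264*t^10 + 28160*t^9 - 42240*t^8 + 42240*t^7 - 29568*t^6 + 14784*t^5 - 5280*t^4 + 1320*t^3 - 220*t^2 + 22*t - 1)

E[X^5] = M′′′′′(0) = 967680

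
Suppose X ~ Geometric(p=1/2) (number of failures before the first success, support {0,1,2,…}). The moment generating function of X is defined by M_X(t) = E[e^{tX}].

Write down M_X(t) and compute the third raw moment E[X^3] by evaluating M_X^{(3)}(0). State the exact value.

E[X^3] = M′′′(0) = 13

M_X(t) = 1/(2*(1 - e^(t)/2))
M′(t) = e^(t)/(e^(2*t) - 4*e^(t) + 4)
M′′(t) = (-e^(2*t) - 2*e^(t))/(e^(3*t) - 6*e^(2*t) + 12*e^(t) - 8)
M′′′(t) = (e^(3*t) + 8*e^(2*t) + 4*e^(t))/(e^(4*t) - 8*e^(3*t) + 24*e^(2*t) - 32*e^(t) + 16)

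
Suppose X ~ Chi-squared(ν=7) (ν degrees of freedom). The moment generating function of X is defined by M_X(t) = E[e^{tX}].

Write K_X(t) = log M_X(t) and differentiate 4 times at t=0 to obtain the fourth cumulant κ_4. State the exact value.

M_X(t) = (1 - 2*t)^(-7/2)
K_X(t) = log M_X(t) = -7*log(1 - 2*t)/2
K′(t) = -7/(2*t - 1)
K′′(t) = 14/(4*t^2 - 4*t + 1)
K′′′(t) = -56/(8*t^3 - 12*t^2 + 6*t - 1)
K′′′′(t) = 336/(16*t^4 - 32*t^3 + 24*t^2 - 8*t + 1)

κ_4 = K′′′′(0) = 336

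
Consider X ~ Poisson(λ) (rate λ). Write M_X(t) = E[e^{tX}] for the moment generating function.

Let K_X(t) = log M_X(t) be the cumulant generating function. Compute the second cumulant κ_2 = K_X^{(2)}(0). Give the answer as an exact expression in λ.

κ_2 = D^2[K](0) = λ

M_X(t) = e^(λ*(e^(t) - 1))
K_X(t) = log M_X(t) = λ*(e^(t) - 1)
D^2[K](t) = λ*e^(t)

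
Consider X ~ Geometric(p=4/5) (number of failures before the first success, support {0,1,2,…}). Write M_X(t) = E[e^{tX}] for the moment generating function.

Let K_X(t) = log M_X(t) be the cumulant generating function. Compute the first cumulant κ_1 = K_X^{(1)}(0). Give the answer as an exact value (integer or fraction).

κ_1 = K′(0) = 1/4

M_X(t) = 4/(5*(1 - e^(t)/5))
K_X(t) = log M_X(t) = -log(1 - e^(t)/5) - log(5) + 2*log(2)
K′(t) = -e^(t)/(e^(t) - 5)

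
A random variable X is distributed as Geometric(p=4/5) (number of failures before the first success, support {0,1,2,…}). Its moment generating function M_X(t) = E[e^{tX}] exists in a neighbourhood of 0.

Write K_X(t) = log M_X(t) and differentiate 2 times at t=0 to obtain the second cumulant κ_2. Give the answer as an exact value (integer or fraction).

κ_2 = K′′(0) = 5/16

M_X(t) = 4/(5*(1 - e^(t)/5))
K_X(t) = log M_X(t) = -log(1 - e^(t)/5) - log(5) + 2*log(2)
K′(t) = -e^(t)/(e^(t) - 5)
K′′(t) = 5*e^(t)/(e^(2*t) - 10*e^(t) + 25)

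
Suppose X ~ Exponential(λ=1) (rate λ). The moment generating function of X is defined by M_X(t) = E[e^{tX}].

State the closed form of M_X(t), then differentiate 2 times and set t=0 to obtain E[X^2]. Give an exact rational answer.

M_X(t) = 1/(1 - t)
D^2[M](t) = -2/(t^3 - 3*t^2 + 3*t - 1)

E[X^2] = D^2[M](0) = 2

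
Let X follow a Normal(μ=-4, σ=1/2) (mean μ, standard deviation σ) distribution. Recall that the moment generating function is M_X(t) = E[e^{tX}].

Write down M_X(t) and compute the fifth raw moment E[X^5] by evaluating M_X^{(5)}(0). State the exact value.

E[X^5] = d^5M/dt^5 |_{t=0} = -4751/4

M_X(t) = e^(t^2/8 - 4*t)
dM/dt = t*e^(-4*t)*e^(t^2/8)/4 - 4*e^(-4*t)*e^(t^2/8)
d^2M/dt^2 = (t^2*e^(t^2/8) - 32*t*e^(t^2/8) + 260*e^(t^2/8))*e^(-4*t)/16
d^3M/dt^3 = (t^3*e^(t^2/8) - 48*t^2*e^(t^2/8) + 780*t*e^(t^2/8) - 4288*e^(t^2/8))*e^(-4*t)/64
d^4M/dt^4 = (t^4*e^(t^2/8) - 64*t^3*e^(t^2/8) + 1560*t^2*e^(t^2/8) - 17152*t*e^(t^2/8) + 71728*e^(t^2/8))*e^(-4*t)/256
d^5M/dt^5 = (t^5*e^(t^2/8) - 80*t^4*e^(t^2/8) + 2600*t^3*e^(t^2/8) - 42880*t^2*e^(t^2/8) + 358640*t*e^(t^2/8) - 1216256*e^(t^2/8))*e^(-4*t)/1024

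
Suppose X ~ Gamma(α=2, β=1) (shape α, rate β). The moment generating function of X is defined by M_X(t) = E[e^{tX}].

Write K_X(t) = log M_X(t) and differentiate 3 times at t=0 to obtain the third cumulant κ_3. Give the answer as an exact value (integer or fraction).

M_X(t) = (1 - t)^(-2)
K_X(t) = log M_X(t) = -2*log(1 - t)
K′(t) = -2/(t - 1)
K′′(t) = 2/(t^2 - 2*t + 1)
K′′′(t) = -4/(t^3 - 3*t^2 + 3*t - 1)

κ_3 = K′′′(0) = 4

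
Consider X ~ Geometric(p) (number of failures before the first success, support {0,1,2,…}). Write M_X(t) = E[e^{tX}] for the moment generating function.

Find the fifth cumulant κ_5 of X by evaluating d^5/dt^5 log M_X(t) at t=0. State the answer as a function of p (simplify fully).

M_X(t) = p/(-(1 - p)*e^(t) + 1)
K_X(t) = log M_X(t) = log(p) - log(-(1 - p)*e^(t) + 1)
dK/dt = (-p*e^(t) + e^(t))/(p*e^(t) - e^(t) + 1)
d^2K/dt^2 = (-p*e^(t) + e^(t))/(p^2*e^(2*t) - 2*p*e^(2*t) + 2*p*e^(t) + e^(2*t) - 2*e^(t) + 1)

κ_5 = d^5K/dt^5 |_{t=0} = (p^4 - 15*p^3 + 50*p^2 - 60*p + 24)/p^5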